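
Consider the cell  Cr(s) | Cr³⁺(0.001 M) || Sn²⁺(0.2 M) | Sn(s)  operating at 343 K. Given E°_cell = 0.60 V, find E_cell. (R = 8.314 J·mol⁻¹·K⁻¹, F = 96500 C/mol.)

0.644 V

Balancing electrons gives n = 6; the reaction quotient is Q = [Cr³⁺]^2/[Sn²⁺]^3 = 1.25 × 10^-4.
E = E° − (RT/nF) ln Q = 0.60 − (8.314×343)/(6×96500) × (-8.987) = 0.600 + 0.044 = 0.644 V.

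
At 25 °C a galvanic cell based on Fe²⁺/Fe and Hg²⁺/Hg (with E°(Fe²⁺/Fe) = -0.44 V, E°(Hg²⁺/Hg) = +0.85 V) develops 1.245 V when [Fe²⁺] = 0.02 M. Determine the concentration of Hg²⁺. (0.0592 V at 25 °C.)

6 × 10^-4 M

From the Nernst equation, log Q = n(E° − E)/0.0592 = 2(1.29 − 1.245)/0.0592 = 1.520, so Q = 33.1.
With Q = [Fe²⁺]/[Hg²⁺] and the known concentrations, [Hg²⁺] in the denominator gives [Hg²⁺] = 6 × 10^-4 M.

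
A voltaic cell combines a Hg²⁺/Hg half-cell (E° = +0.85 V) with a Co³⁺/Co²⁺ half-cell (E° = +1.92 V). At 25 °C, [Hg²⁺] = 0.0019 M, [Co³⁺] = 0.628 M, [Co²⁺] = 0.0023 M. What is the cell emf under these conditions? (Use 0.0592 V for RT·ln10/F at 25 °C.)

1.29 V

The Co³⁺/Co²⁺ couple has the higher reduction potential and acts as the cathode, so E°_cell = +1.92 − (+0.85) = 1.07 V.
Balancing electrons gives n = 2; the reaction quotient is Q = [Hg²⁺]·[Co²⁺]^2/[Co³⁺]^2 = 2.55 × 10^-8.
At 25 °C, E = E° − (0.0592/n) log Q = 1.07 − (0.0592/2)(-7.594) = 1.070 + 0.225 = 1.295 V.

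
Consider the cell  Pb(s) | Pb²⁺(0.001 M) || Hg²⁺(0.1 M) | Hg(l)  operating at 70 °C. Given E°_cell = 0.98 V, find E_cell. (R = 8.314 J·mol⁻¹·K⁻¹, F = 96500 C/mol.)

1.05 V

Balancing electrons gives n = 2; the reaction quotient is Q = [Pb²⁺]/[Hg²⁺] = 0.0100.
E = E° − (RT/nF) ln Q = 0.98 − (8.314×343)/(2×96500) × (-4.605) = 0.980 + 0.068 = 1.048 V.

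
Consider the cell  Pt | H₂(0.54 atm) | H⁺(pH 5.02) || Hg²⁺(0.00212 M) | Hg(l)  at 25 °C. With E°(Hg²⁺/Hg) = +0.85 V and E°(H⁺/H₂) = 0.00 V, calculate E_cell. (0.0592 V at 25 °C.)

The Hg²⁺/Hg couple is the cathode, so E°_cell = 0.85 V; n = 2.
[H⁺] = 10^(−5.02) = 9.5 × 10^-6 M, and Q = [H⁺]^2 / ([Hg²⁺]·P(H₂)) = 7.97 × 10^-8.
E = E° − (0.0592/2) log Q = 0.85 − (0.0592/2)(-7.099) = 1.060 V.

1.06 V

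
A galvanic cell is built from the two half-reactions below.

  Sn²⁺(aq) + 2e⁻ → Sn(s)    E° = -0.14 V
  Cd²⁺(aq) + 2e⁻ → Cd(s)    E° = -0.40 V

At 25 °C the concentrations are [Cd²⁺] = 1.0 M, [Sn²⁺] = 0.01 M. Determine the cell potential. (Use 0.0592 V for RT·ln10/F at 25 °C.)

0.201 V

The Sn²⁺/Sn couple has the higher reduction potential and acts as the cathode, so E°_cell = -0.14 − (-0.40) = 0.26 V.
Balancing electrons gives n = 2; the reaction quotient is Q = [Cd²⁺]/[Sn²⁺] = 100.
At 25 °C, E = E° − (0.0592/n) log Q = 0.26 − (0.0592/2)(2.000) = 0.260 − 0.059 = 0.201 V.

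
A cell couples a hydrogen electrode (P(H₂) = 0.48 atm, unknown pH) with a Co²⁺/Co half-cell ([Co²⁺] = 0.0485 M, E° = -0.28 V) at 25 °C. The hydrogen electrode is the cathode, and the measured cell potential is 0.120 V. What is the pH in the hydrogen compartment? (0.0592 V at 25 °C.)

pH = 3.52

E°_cell = 0.28 V and n = 2.
log Q = n(E° − E)/0.0592 = 2×(0.28 − 0.120)/0.0592 = 5.405.
With Q = [Co²⁺]·P(H₂) / [H⁺]^2, solving for [H⁺] gives log[H⁺] = -3.519, so pH = 3.52.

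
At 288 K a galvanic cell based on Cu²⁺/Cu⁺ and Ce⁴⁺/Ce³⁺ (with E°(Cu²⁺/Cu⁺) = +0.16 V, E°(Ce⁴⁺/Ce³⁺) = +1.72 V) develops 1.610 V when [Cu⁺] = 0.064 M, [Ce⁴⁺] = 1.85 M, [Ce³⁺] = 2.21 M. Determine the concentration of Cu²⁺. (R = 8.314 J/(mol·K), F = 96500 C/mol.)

0.0071 M

From the Nernst equation, ln Q = nF(E° − E)/RT = 1×96500×(1.56 − 1.610)/(8.314×288) = -2.015, so Q = 0.133.
With Q = [Cu²⁺]·[Ce³⁺]/([Cu⁺]·[Ce⁴⁺]) and the known concentrations, [Cu²⁺] in the numerator gives [Cu²⁺] = 0.0071 M.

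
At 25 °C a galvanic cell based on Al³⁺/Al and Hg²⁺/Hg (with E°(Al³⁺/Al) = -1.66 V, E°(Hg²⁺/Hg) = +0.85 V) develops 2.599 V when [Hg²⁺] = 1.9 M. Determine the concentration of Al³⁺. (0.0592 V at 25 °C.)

From the Nernst equation, log Q = n(E° − E)/0.0592 = 6(2.51 − 2.599)/0.0592 = -9.020, so Q = 9.54 × 10^-10.
With Q = [Al³⁺]^2/[Hg²⁺]^3 and the known concentrations, [Al³⁺]^2 in the numerator gives [Al³⁺] = 8.1 × 10^-5 M.

8.1 × 10^-5 M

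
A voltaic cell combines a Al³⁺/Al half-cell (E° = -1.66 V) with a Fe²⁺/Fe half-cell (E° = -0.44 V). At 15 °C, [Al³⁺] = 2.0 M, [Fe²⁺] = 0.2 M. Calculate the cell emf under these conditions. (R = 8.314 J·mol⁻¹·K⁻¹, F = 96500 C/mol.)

1.19 V

The Fe²⁺/Fe couple has the higher reduction potential and acts as the cathode, so E°_cell = -0.44 − (-1.66) = 1.22 V.
Balancing electrons gives n = 6; the reaction quotient is Q = [Al³⁺]^2/[Fe²⁺]^3 = 500.
E = E° − (RT/nF) ln Q = 1.22 − (8.314×288)/(6×96500) × (6.215) = 1.220 − 0.026 = 1.194 V.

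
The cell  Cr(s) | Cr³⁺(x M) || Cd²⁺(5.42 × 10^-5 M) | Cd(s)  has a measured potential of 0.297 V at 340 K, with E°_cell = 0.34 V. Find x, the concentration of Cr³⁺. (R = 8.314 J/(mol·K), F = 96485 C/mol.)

From the Nernst equation, ln Q = nF(E° − E)/RT = 6×96485×(0.34 − 0.297)/(8.314×340) = 8.806, so Q = 6680.
With Q = [Cr³⁺]^2/[Cd²⁺]^3 and the known concentrations, [Cr³⁺]^2 in the numerator gives [Cr³⁺] = 3.3 × 10^-5 M.

3.3 × 10^-5 M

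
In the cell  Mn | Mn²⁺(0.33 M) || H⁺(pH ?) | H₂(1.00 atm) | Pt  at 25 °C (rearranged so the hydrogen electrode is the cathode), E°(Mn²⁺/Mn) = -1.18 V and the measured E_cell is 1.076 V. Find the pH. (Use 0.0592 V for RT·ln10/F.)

E°_cell = 1.18 V and n = 2.
log Q = n(E° − E)/0.0592 = 2×(1.18 − 1.076)/0.0592 = 3.514.
With Q = [Mn²⁺]·P(H₂) / [H⁺]^2, solving for [H⁺] gives log[H⁺] = -1.997, so pH = 2.00.

pH = 2.00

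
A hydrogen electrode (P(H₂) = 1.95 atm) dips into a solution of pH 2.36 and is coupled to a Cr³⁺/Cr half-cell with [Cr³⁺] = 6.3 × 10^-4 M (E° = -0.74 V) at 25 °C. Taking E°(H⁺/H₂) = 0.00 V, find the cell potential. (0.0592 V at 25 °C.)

0.65 V

The hydrogen couple is the cathode, so E°_cell = 0.74 V; n = 6.
[H⁺] = 10^(−2.36) = 0.0044 M, and Q = [Cr³⁺]^2·P(H₂)^3 / [H⁺]^6 = 4.25 × 10^8.
E = E° − (0.0592/6) log Q = 0.74 − (0.0592/6)(8.629) = 0.655 V.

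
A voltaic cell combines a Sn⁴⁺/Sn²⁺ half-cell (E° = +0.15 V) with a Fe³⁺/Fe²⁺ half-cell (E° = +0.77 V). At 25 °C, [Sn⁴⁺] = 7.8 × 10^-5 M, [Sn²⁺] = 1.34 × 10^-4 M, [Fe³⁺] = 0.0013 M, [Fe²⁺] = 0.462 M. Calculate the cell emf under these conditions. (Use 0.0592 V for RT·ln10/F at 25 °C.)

0.476 V

The Fe³⁺/Fe²⁺ couple has the higher reduction potential and acts as the cathode, so E°_cell = +0.77 − (+0.15) = 0.62 V.
Balancing electrons gives n = 2; the reaction quotient is Q = [Sn⁴⁺]·[Fe²⁺]^2/([Sn²⁺]·[Fe³⁺]^2) = 7.35 × 10^4.
At 25 °C, E = E° − (0.0592/n) log Q = 0.62 − (0.0592/2)(4.866) = 0.620 − 0.144 = 0.476 V.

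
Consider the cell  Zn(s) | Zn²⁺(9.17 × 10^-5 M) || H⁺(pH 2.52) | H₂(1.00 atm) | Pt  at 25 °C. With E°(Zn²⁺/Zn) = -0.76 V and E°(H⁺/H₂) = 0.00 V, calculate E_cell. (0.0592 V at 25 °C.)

0.73 V

The hydrogen couple is the cathode, so E°_cell = 0.76 V; n = 2.
[H⁺] = 10^(−2.52) = 0.0030 M, and Q = [Zn²⁺]·P(H₂) / [H⁺]^2 = 10.1.
E = E° − (0.0592/2) log Q = 0.76 − (0.0592/2)(1.002) = 0.730 V.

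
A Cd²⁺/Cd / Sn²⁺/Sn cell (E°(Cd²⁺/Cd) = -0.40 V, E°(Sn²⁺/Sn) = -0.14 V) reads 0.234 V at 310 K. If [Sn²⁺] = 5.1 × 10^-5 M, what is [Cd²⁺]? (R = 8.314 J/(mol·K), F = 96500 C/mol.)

3.6 × 10^-4 M

From the Nernst equation, ln Q = nF(E° − E)/RT = 2×96500×(0.26 − 0.234)/(8.314×310) = 1.947, so Q = 7.01.
With Q = [Cd²⁺]/[Sn²⁺] and the known concentrations, [Cd²⁺] in the numerator gives [Cd²⁺] = 3.6 × 10^-4 M.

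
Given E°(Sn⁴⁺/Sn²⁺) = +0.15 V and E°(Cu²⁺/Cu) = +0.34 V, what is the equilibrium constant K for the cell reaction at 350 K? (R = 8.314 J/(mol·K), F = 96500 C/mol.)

E°_cell = +0.34 − (+0.15) = 0.19 V, with n = 2 electrons transferred.
At equilibrium E = 0, so the Nernst equation gives ln K = nFE°/RT = (2)(96500)(0.19)/((8.314)(350)) = 12.60.
K = e^12.60 = 3 × 10^5.

3 × 10^5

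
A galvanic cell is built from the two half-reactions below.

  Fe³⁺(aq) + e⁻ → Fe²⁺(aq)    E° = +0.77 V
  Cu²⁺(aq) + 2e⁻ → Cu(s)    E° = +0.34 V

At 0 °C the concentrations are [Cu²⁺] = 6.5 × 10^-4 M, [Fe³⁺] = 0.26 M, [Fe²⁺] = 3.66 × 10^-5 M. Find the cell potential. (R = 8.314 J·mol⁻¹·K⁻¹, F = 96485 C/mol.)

0.725 V

The Fe³⁺/Fe²⁺ couple has the higher reduction potential and acts as the cathode, so E°_cell = +0.77 − (+0.34) = 0.43 V.
Balancing electrons gives n = 2; the reaction quotient is Q = [Cu²⁺]·[Fe²⁺]^2/[Fe³⁺]^2 = 1.29 × 10^-11.
E = E° − (RT/nF) ln Q = 0.43 − (8.314×273)/(2×96485) × (-25.075) = 0.430 + 0.295 = 0.725 V.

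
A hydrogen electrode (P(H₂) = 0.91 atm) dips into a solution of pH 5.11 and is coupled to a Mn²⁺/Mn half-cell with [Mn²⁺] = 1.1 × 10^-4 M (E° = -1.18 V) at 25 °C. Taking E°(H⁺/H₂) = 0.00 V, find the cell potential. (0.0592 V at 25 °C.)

The hydrogen couple is the cathode, so E°_cell = 1.18 V; n = 2.
[H⁺] = 10^(−5.11) = 7.8 × 10^-6 M, and Q = [Mn²⁺]·P(H₂) / [H⁺]^2 = 1.66 × 10^6.
E = E° − (0.0592/2) log Q = 1.18 − (0.0592/2)(6.220) = 0.996 V.

1.00 V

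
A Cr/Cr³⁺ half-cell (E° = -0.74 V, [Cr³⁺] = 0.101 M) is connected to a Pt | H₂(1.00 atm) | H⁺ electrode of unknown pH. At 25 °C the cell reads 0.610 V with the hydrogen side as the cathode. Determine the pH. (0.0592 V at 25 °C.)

pH = 2.53

E°_cell = 0.74 V and n = 6.
log Q = n(E° − E)/0.0592 = 6×(0.74 − 0.610)/0.0592 = 13.176.
With Q = [Cr³⁺]^2·P(H₂)^3 / [H⁺]^6, solving for [H⁺] gives log[H⁺] = -2.528, so pH = 2.53.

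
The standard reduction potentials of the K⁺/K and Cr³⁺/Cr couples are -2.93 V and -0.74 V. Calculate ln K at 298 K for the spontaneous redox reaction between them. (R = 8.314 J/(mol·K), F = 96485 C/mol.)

ln K = 255.9

E°_cell = -0.74 − (-2.93) = 2.19 V, with n = 3 electrons transferred.
At equilibrium E = 0, so the Nernst equation gives ln K = nFE°/RT = (3)(96485)(2.19)/((8.314)(298)) = 255.86.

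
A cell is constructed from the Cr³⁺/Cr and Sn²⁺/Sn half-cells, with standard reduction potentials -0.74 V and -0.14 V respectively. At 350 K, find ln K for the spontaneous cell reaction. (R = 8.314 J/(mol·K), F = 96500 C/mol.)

ln K = 119.4

E°_cell = -0.14 − (-0.74) = 0.60 V, with n = 6 electrons transferred.
At equilibrium E = 0, so the Nernst equation gives ln K = nFE°/RT = (6)(96500)(0.60)/((8.314)(350)) = 119.39.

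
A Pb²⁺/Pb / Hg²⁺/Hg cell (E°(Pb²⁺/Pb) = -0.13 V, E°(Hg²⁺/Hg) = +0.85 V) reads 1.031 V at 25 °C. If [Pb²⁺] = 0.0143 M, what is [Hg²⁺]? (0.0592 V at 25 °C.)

0.76 M

From the Nernst equation, log Q = n(E° − E)/0.0592 = 2(0.98 − 1.031)/0.0592 = -1.723, so Q = 0.0189.
With Q = [Pb²⁺]/[Hg²⁺] and the known concentrations, [Hg²⁺] in the denominator gives [Hg²⁺] = 0.76 M.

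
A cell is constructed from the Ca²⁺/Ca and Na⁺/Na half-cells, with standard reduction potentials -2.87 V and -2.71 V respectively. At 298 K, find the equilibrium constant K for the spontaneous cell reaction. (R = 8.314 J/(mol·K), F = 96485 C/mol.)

E°_cell = -2.71 − (-2.87) = 0.16 V, with n = 2 electrons transferred.
At equilibrium E = 0, so the Nernst equation gives ln K = nFE°/RT = (2)(96485)(0.16)/((8.314)(298)) = 12.46.
K = e^12.46 = 2.6 × 10^5.

2.6 × 10^5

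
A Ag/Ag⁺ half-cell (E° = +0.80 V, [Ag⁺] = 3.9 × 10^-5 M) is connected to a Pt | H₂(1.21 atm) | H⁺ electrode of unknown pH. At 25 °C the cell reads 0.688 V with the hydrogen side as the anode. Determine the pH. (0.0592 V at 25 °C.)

E°_cell = 0.80 V and n = 2.
log Q = n(E° − E)/0.0592 = 2×(0.80 − 0.688)/0.0592 = 3.784.
With Q = [H⁺]^2 / ([Ag⁺]^2·P(H₂)), solving for [H⁺] gives log[H⁺] = -2.476, so pH = 2.48.

pH = 2.48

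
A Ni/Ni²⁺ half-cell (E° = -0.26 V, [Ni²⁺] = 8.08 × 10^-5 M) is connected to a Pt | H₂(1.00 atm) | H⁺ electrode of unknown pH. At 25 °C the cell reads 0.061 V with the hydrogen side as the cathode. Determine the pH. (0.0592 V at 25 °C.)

E°_cell = 0.26 V and n = 2.
log Q = n(E° − E)/0.0592 = 2×(0.26 − 0.061)/0.0592 = 6.723.
With Q = [Ni²⁺]·P(H₂) / [H⁺]^2, solving for [H⁺] gives log[H⁺] = -5.408, so pH = 5.41.

pH = 5.41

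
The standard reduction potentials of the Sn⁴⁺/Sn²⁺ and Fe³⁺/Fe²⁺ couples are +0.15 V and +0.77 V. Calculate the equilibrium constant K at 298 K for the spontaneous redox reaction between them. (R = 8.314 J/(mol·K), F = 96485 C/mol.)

E°_cell = +0.77 − (+0.15) = 0.62 V, with n = 2 electrons transferred.
At equilibrium E = 0, so the Nernst equation gives ln K = nFE°/RT = (2)(96485)(0.62)/((8.314)(298)) = 48.29.
K = e^48.29 = 9.4 × 10^20.

9.4 × 10^20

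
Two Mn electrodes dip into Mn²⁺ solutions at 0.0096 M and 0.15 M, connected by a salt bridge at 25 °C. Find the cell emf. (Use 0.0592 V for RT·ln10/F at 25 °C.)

Both half-cells are Mn²⁺/Mn, so E°_cell = 0. The concentrated side is the cathode; the cell reaction moves Mn²⁺ from high to low concentration with n = 2.
Q = [Mn²⁺]_dilute/[Mn²⁺]_conc = 0.0096/0.15 = 0.0640.
E = 0 − (0.0592/2) log Q = −(0.0592/2)(-1.194) = 0.0353 V.

0.035 V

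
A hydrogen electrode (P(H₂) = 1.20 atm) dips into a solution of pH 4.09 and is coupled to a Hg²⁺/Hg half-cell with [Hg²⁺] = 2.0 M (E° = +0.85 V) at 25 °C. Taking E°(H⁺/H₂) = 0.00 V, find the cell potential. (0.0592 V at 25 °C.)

1.10 V

The Hg²⁺/Hg couple is the cathode, so E°_cell = 0.85 V; n = 2.
[H⁺] = 10^(−4.09) = 8.1 × 10^-5 M, and Q = [H⁺]^2 / ([Hg²⁺]·P(H₂)) = 2.75 × 10^-9.
E = E° − (0.0592/2) log Q = 0.85 − (0.0592/2)(-8.560) = 1.103 V.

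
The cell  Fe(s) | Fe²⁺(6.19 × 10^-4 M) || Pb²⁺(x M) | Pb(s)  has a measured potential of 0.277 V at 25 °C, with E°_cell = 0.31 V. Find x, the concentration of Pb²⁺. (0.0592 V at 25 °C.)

4.8 × 10^-5 M

From the Nernst equation, log Q = n(E° − E)/0.0592 = 2(0.31 − 0.277)/0.0592 = 1.115, so Q = 13.0.
With Q = [Fe²⁺]/[Pb²⁺] and the known concentrations, [Pb²⁺] in the denominator gives [Pb²⁺] = 4.8 × 10^-5 M.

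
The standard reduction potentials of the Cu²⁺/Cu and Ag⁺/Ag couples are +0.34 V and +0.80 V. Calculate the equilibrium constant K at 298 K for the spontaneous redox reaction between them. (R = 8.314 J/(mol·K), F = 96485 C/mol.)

E°_cell = +0.80 − (+0.34) = 0.46 V, with n = 2 electrons transferred.
At equilibrium E = 0, so the Nernst equation gives ln K = nFE°/RT = (2)(96485)(0.46)/((8.314)(298)) = 35.83.
K = e^35.83 = 3.6 × 10^15.

3.6 × 10^15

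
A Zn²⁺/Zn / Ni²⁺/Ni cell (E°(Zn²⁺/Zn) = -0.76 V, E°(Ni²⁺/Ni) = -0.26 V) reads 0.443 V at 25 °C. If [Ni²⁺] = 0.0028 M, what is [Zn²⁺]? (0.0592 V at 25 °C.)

0.24 M

From the Nernst equation, log Q = n(E° − E)/0.0592 = 2(0.50 − 0.443)/0.0592 = 1.926, so Q = 84.3.
With Q = [Zn²⁺]/[Ni²⁺] and the known concentrations, [Zn²⁺] in the numerator gives [Zn²⁺] = 0.24 M.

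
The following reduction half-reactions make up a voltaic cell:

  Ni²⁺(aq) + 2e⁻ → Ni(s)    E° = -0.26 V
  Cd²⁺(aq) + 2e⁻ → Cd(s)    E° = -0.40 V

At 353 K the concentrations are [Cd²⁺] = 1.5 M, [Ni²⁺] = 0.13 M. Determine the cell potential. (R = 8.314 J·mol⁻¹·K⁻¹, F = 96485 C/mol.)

0.103 V

The Ni²⁺/Ni couple has the higher reduction potential and acts as the cathode, so E°_cell = -0.26 − (-0.40) = 0.14 V.
Balancing electrons gives n = 2; the reaction quotient is Q = [Cd²⁺]/[Ni²⁺] = 11.5.
E = E° − (RT/nF) ln Q = 0.14 − (8.314×353)/(2×96485) × (2.446) = 0.140 − 0.037 = 0.103 V.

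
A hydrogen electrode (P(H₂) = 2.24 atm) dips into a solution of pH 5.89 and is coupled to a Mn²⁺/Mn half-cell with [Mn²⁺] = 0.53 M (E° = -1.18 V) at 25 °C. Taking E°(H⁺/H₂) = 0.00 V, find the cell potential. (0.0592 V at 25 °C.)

The hydrogen couple is the cathode, so E°_cell = 1.18 V; n = 2.
[H⁺] = 10^(−5.89) = 1.3 × 10^-6 M, and Q = [Mn²⁺]·P(H₂) / [H⁺]^2 = 7.15 × 10^11.
E = E° − (0.0592/2) log Q = 1.18 − (0.0592/2)(11.855) = 0.829 V.

0.83 V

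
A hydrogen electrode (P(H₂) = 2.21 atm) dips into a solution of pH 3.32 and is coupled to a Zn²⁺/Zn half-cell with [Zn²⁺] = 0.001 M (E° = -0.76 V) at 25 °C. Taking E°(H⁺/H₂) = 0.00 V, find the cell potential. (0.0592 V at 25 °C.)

The hydrogen couple is the cathode, so E°_cell = 0.76 V; n = 2.
[H⁺] = 10^(−3.32) = 4.8 × 10^-4 M, and Q = [Zn²⁺]·P(H₂) / [H⁺]^2 = 9650.
E = E° − (0.0592/2) log Q = 0.76 − (0.0592/2)(3.984) = 0.642 V.

0.64 V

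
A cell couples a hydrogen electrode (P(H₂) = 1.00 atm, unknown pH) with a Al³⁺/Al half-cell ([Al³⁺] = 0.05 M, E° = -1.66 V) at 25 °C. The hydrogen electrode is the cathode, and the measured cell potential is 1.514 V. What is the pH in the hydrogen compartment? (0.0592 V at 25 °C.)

E°_cell = 1.66 V and n = 6.
log Q = n(E° − E)/0.0592 = 6×(1.66 − 1.514)/0.0592 = 14.797.
With Q = [Al³⁺]^2·P(H₂)^3 / [H⁺]^6, solving for [H⁺] gives log[H⁺] = -2.900, so pH = 2.90.

pH = 2.90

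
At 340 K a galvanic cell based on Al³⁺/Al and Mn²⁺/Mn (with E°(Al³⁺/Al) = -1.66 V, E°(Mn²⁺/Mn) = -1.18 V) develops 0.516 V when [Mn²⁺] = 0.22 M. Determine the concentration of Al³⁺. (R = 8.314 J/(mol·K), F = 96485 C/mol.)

0.0026 M

From the Nernst equation, ln Q = nF(E° − E)/RT = 6×96485×(0.48 − 0.516)/(8.314×340) = -7.373, so Q = 6.28 × 10^-4.
With Q = [Al³⁺]^2/[Mn²⁺]^3 and the known concentrations, [Al³⁺]^2 in the numerator gives [Al³⁺] = 0.0026 M.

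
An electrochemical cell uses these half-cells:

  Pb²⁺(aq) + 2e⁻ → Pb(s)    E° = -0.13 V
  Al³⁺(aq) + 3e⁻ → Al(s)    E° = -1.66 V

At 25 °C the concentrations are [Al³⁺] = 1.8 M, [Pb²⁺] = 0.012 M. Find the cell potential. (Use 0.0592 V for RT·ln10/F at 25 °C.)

The Pb²⁺/Pb couple has the higher reduction potential and acts as the cathode, so E°_cell = -0.13 − (-1.66) = 1.53 V.
Balancing electrons gives n = 6; the reaction quotient is Q = [Al³⁺]^2/[Pb²⁺]^3 = 1.88 × 10^6.
At 25 °C, E = E° − (0.0592/n) log Q = 1.53 − (0.0592/6)(6.273) = 1.530 − 0.062 = 1.468 V.

1.47 V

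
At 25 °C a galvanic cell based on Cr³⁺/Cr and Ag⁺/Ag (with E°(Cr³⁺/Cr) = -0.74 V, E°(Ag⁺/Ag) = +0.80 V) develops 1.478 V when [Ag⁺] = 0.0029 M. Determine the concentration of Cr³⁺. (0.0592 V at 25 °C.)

3.4 × 10^-5 M

From the Nernst equation, log Q = n(E° − E)/0.0592 = 3(1.54 − 1.478)/0.0592 = 3.142, so Q = 1390.
With Q = [Cr³⁺]/[Ag⁺]^3 and the known concentrations, [Cr³⁺] in the numerator gives [Cr³⁺] = 3.4 × 10^-5 M.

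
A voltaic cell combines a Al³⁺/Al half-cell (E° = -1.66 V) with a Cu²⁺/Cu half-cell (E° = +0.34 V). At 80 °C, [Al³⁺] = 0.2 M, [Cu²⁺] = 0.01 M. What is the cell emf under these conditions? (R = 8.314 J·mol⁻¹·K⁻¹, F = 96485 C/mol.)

1.95 V

The Cu²⁺/Cu couple has the higher reduction potential and acts as the cathode, so E°_cell = +0.34 − (-1.66) = 2.00 V.
Balancing electrons gives n = 6; the reaction quotient is Q = [Al³⁺]^2/[Cu²⁺]^3 = 4 × 10^4.
E = E° − (RT/nF) ln Q = 2.00 − (8.314×353)/(6×96485) × (10.597) = 2.000 − 0.054 = 1.946 V.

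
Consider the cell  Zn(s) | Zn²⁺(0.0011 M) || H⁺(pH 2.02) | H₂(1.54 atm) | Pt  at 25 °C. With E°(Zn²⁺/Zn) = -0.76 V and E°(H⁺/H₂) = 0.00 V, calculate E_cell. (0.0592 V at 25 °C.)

The hydrogen couple is the cathode, so E°_cell = 0.76 V; n = 2.
[H⁺] = 10^(−2.02) = 0.0095 M, and Q = [Zn²⁺]·P(H₂) / [H⁺]^2 = 18.6.
E = E° − (0.0592/2) log Q = 0.76 − (0.0592/2)(1.269) = 0.722 V.

0.72 V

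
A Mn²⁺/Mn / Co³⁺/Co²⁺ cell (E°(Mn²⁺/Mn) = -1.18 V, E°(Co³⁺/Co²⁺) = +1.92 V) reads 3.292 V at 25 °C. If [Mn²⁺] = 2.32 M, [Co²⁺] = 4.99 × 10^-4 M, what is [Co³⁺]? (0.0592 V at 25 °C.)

1.3 M

From the Nernst equation, log Q = n(E° − E)/0.0592 = 2(3.10 − 3.292)/0.0592 = -6.486, so Q = 3.26 × 10^-7.
With Q = [Mn²⁺]·[Co²⁺]^2/[Co³⁺]^2 and the known concentrations, [Co³⁺]^2 in the denominator gives [Co³⁺] = 1.3 M.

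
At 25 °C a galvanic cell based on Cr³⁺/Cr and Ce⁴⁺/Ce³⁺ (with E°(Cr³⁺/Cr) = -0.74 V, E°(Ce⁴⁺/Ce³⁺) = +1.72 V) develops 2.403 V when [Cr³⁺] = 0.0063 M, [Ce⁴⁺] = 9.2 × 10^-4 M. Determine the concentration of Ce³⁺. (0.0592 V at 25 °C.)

From the Nernst equation, log Q = n(E° − E)/0.0592 = 3(2.46 − 2.403)/0.0592 = 2.889, so Q = 774.
With Q = [Cr³⁺]·[Ce³⁺]^3/[Ce⁴⁺]^3 and the known concentrations, [Ce³⁺]^3 in the numerator gives [Ce³⁺] = 0.046 M.

0.046 M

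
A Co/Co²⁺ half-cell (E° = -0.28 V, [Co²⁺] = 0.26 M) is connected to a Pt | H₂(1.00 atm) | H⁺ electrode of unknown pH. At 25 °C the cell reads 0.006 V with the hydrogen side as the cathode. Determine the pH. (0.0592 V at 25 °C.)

pH = 4.92

E°_cell = 0.28 V and n = 2.
log Q = n(E° − E)/0.0592 = 2×(0.28 − 0.006)/0.0592 = 9.257.
With Q = [Co²⁺]·P(H₂) / [H⁺]^2, solving for [H⁺] gives log[H⁺] = -4.921, so pH = 4.92.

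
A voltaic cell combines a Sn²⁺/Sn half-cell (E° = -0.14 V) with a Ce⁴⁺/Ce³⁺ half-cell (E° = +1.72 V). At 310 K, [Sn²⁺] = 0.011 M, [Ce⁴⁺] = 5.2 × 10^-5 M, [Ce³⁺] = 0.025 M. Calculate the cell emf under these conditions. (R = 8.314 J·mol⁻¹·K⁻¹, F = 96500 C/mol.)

The Ce⁴⁺/Ce³⁺ couple has the higher reduction potential and acts as the cathode, so E°_cell = +1.72 − (-0.14) = 1.86 V.
Balancing electrons gives n = 2; the reaction quotient is Q = [Sn²⁺]·[Ce³⁺]^2/[Ce⁴⁺]^2 = 2540.
E = E° − (RT/nF) ln Q = 1.86 − (8.314×310)/(2×96500) × (7.841) = 1.860 − 0.105 = 1.755 V.

1.76 V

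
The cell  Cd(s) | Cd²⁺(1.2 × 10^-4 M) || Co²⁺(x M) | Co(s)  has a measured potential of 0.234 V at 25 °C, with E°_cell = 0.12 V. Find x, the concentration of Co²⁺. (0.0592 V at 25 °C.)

From the Nernst equation, log Q = n(E° − E)/0.0592 = 2(0.12 − 0.234)/0.0592 = -3.851, so Q = 1.41 × 10^-4.
With Q = [Cd²⁺]/[Co²⁺] and the known concentrations, [Co²⁺] in the denominator gives [Co²⁺] = 0.85 M.

0.85 M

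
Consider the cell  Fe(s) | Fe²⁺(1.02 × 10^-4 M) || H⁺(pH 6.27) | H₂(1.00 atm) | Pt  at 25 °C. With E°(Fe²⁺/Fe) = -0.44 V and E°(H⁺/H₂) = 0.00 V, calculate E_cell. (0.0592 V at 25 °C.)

The hydrogen couple is the cathode, so E°_cell = 0.44 V; n = 2.
[H⁺] = 10^(−6.27) = 5.4 × 10^-7 M, and Q = [Fe²⁺]·P(H₂) / [H⁺]^2 = 3.54 × 10^8.
E = E° − (0.0592/2) log Q = 0.44 − (0.0592/2)(8.549) = 0.187 V.

0.19 V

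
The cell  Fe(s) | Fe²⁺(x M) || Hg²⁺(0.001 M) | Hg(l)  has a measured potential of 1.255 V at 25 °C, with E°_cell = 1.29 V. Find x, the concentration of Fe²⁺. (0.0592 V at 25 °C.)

From the Nernst equation, log Q = n(E° − E)/0.0592 = 2(1.29 − 1.255)/0.0592 = 1.182, so Q = 15.2.
With Q = [Fe²⁺]/[Hg²⁺] and the known concentrations, [Fe²⁺] in the numerator gives [Fe²⁺] = 0.015 M.

0.015 M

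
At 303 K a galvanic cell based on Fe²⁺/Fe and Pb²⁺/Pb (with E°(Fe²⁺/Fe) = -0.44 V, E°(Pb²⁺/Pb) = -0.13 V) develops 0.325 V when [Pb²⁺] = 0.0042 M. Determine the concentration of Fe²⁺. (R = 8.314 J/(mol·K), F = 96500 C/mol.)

0.0013 M

From the Nernst equation, ln Q = nF(E° − E)/RT = 2×96500×(0.31 − 0.325)/(8.314×303) = -1.149, so Q = 0.317.
With Q = [Fe²⁺]/[Pb²⁺] and the known concentrations, [Fe²⁺] in the numerator gives [Fe²⁺] = 0.0013 M.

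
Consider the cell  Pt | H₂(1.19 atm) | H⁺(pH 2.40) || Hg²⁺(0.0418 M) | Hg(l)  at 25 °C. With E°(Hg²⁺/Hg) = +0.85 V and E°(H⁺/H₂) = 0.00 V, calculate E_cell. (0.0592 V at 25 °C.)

The Hg²⁺/Hg couple is the cathode, so E°_cell = 0.85 V; n = 2.
[H⁺] = 10^(−2.40) = 0.0040 M, and Q = [H⁺]^2 / ([Hg²⁺]·P(H₂)) = 3.19 × 10^-4.
E = E° − (0.0592/2) log Q = 0.85 − (0.0592/2)(-3.497) = 0.954 V.

0.95 V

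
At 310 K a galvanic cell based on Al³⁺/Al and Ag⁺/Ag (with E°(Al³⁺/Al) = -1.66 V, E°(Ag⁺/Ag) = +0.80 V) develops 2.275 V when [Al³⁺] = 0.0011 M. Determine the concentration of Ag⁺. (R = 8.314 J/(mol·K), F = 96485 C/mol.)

1 × 10^-4 M

From the Nernst equation, ln Q = nF(E° − E)/RT = 3×96485×(2.46 − 2.275)/(8.314×310) = 20.777, so Q = 1.06 × 10^9.
With Q = [Al³⁺]/[Ag⁺]^3 and the known concentrations, [Ag⁺]^3 in the denominator gives [Ag⁺] = 1 × 10^-4 M.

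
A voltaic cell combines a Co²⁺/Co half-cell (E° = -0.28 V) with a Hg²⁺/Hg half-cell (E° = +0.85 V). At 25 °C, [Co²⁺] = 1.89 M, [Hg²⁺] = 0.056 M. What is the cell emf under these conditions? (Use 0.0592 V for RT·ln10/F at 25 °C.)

1.08 V

The Hg²⁺/Hg couple has the higher reduction potential and acts as the cathode, so E°_cell = +0.85 − (-0.28) = 1.13 V.
Balancing electrons gives n = 2; the reaction quotient is Q = [Co²⁺]/[Hg²⁺] = 33.8.
At 25 °C, E = E° − (0.0592/n) log Q = 1.13 − (0.0592/2)(1.528) = 1.130 − 0.045 = 1.085 V.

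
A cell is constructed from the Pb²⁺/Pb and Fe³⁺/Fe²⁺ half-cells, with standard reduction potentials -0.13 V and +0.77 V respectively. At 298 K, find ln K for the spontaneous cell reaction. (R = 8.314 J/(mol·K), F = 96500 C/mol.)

E°_cell = +0.77 − (-0.13) = 0.90 V, with n = 2 electrons transferred.
At equilibrium E = 0, so the Nernst equation gives ln K = nFE°/RT = (2)(96500)(0.90)/((8.314)(298)) = 70.11.

ln K = 70.1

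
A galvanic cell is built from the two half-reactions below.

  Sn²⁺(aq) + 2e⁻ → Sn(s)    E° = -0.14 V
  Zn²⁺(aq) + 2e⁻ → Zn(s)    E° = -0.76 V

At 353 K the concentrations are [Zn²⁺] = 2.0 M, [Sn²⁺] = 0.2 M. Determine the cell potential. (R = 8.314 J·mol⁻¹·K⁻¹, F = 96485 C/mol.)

The Sn²⁺/Sn couple has the higher reduction potential and acts as the cathode, so E°_cell = -0.14 − (-0.76) = 0.62 V.
Balancing electrons gives n = 2; the reaction quotient is Q = [Zn²⁺]/[Sn²⁺] = 10.0.
E = E° − (RT/nF) ln Q = 0.62 − (8.314×353)/(2×96485) × (2.303) = 0.620 − 0.035 = 0.585 V.

0.585 V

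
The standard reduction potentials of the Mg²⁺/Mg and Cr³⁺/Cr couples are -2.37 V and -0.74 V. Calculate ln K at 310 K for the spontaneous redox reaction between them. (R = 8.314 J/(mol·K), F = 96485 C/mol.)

E°_cell = -0.74 − (-2.37) = 1.63 V, with n = 6 electrons transferred.
At equilibrium E = 0, so the Nernst equation gives ln K = nFE°/RT = (6)(96485)(1.63)/((8.314)(310)) = 366.12.

ln K = 366.1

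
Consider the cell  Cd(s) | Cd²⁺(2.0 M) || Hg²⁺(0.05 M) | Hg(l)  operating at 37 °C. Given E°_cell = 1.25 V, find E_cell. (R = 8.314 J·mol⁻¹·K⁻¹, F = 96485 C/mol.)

1.20 V

Balancing electrons gives n = 2; the reaction quotient is Q = [Cd²⁺]/[Hg²⁺] = 40.0.
E = E° − (RT/nF) ln Q = 1.25 − (8.314×310)/(2×96485) × (3.689) = 1.250 − 0.049 = 1.201 V.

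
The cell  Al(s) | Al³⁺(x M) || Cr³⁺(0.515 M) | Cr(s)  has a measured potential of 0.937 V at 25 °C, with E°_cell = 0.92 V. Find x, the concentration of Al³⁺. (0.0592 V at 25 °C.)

From the Nernst equation, log Q = n(E° − E)/0.0592 = 3(0.92 − 0.937)/0.0592 = -0.861, so Q = 0.138.
With Q = [Al³⁺]/[Cr³⁺] and the known concentrations, [Al³⁺] in the numerator gives [Al³⁺] = 0.071 M.

0.071 M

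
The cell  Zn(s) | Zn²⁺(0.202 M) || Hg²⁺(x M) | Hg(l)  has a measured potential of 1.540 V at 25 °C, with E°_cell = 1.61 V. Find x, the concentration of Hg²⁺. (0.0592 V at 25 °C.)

8.7 × 10^-4 M

From the Nernst equation, log Q = n(E° − E)/0.0592 = 2(1.61 − 1.540)/0.0592 = 2.365, so Q = 232.
With Q = [Zn²⁺]/[Hg²⁺] and the known concentrations, [Hg²⁺] in the denominator gives [Hg²⁺] = 8.7 × 10^-4 M.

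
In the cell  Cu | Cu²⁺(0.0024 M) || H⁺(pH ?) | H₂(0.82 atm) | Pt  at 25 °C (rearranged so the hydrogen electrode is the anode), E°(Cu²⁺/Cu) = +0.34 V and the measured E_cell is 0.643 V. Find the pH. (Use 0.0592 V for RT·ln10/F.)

pH = 6.47

E°_cell = 0.34 V and n = 2.
log Q = n(E° − E)/0.0592 = 2×(0.34 − 0.643)/0.0592 = -10.236.
With Q = [H⁺]^2 / ([Cu²⁺]·P(H₂)), solving for [H⁺] gives log[H⁺] = -6.471, so pH = 6.47.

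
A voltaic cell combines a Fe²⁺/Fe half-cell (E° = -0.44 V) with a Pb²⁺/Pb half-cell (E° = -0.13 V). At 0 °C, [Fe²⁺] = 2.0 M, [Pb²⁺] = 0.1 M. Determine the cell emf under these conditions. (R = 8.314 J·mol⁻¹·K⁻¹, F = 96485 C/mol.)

The Pb²⁺/Pb couple has the higher reduction potential and acts as the cathode, so E°_cell = -0.13 − (-0.44) = 0.31 V.
Balancing electrons gives n = 2; the reaction quotient is Q = [Fe²⁺]/[Pb²⁺] = 20.0.
E = E° − (RT/nF) ln Q = 0.31 − (8.314×273)/(2×96485) × (2.996) = 0.310 − 0.035 = 0.275 V.

0.275 V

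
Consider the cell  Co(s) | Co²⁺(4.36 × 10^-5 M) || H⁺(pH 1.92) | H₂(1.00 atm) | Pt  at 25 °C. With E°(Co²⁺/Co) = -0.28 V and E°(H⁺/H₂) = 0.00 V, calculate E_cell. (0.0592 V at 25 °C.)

0.30 V

The hydrogen couple is the cathode, so E°_cell = 0.28 V; n = 2.
[H⁺] = 10^(−1.92) = 0.012 M, and Q = [Co²⁺]·P(H₂) / [H⁺]^2 = 0.302.
E = E° − (0.0592/2) log Q = 0.28 − (0.0592/2)(-0.521) = 0.295 V.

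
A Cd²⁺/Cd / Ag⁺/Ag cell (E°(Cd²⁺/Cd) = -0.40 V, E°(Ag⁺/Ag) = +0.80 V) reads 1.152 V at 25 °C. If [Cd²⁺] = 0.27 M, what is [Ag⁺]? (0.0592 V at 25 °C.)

From the Nernst equation, log Q = n(E° − E)/0.0592 = 2(1.20 − 1.152)/0.0592 = 1.622, so Q = 41.8.
With Q = [Cd²⁺]/[Ag⁺]^2 and the known concentrations, [Ag⁺]^2 in the denominator gives [Ag⁺] = 0.08 M.

0.08 M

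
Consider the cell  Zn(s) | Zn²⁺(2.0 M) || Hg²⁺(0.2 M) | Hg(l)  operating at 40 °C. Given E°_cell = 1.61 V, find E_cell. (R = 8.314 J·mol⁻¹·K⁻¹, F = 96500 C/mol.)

Balancing electrons gives n = 2; the reaction quotient is Q = [Zn²⁺]/[Hg²⁺] = 10.0.
E = E° − (RT/nF) ln Q = 1.61 − (8.314×313)/(2×96500) × (2.303) = 1.610 − 0.031 = 1.579 V.

1.58 V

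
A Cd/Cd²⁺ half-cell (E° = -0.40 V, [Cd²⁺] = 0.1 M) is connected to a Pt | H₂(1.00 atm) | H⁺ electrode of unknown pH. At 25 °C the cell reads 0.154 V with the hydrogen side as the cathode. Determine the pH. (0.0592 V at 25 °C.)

E°_cell = 0.40 V and n = 2.
log Q = n(E° − E)/0.0592 = 2×(0.40 − 0.154)/0.0592 = 8.311.
With Q = [Cd²⁺]·P(H₂) / [H⁺]^2, solving for [H⁺] gives log[H⁺] = -4.655, so pH = 4.66.

pH = 4.66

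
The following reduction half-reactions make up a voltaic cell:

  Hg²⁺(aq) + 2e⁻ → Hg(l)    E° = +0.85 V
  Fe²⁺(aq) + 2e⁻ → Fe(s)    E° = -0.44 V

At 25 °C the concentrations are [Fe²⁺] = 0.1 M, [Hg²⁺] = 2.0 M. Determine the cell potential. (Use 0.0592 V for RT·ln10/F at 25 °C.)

1.33 V

The Hg²⁺/Hg couple has the higher reduction potential and acts as the cathode, so E°_cell = +0.85 − (-0.44) = 1.29 V.
Balancing electrons gives n = 2; the reaction quotient is Q = [Fe²⁺]/[Hg²⁺] = 0.0500.
At 25 °C, E = E° − (0.0592/n) log Q = 1.29 − (0.0592/2)(-1.301) = 1.290 + 0.039 = 1.329 V.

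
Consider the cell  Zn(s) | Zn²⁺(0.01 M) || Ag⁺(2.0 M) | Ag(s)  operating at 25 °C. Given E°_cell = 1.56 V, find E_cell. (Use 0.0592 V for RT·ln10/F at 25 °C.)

Balancing electrons gives n = 2; the reaction quotient is Q = [Zn²⁺]/[Ag⁺]^2 = 0.00250.
At 25 °C, E = E° − (0.0592/n) log Q = 1.56 − (0.0592/2)(-2.602) = 1.560 + 0.077 = 1.637 V.

1.64 V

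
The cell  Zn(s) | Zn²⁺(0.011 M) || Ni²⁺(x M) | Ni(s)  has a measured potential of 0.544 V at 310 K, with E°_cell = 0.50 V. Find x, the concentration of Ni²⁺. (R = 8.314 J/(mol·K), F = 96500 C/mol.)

0.3 M

From the Nernst equation, ln Q = nF(E° − E)/RT = 2×96500×(0.50 − 0.544)/(8.314×310) = -3.295, so Q = 0.0371.
With Q = [Zn²⁺]/[Ni²⁺] and the known concentrations, [Ni²⁺] in the denominator gives [Ni²⁺] = 0.3 M.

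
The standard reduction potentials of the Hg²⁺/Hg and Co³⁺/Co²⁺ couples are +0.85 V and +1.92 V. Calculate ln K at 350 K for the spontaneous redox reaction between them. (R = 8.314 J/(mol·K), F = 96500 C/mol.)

E°_cell = +1.92 − (+0.85) = 1.07 V, with n = 2 electrons transferred.
At equilibrium E = 0, so the Nernst equation gives ln K = nFE°/RT = (2)(96500)(1.07)/((8.314)(350)) = 70.97.

ln K = 71.0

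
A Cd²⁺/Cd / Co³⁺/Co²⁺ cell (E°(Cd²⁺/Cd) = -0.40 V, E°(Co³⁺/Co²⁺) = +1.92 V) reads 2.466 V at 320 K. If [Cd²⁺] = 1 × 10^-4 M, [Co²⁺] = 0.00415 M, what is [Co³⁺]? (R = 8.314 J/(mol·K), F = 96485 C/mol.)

0.0083 M

From the Nernst equation, ln Q = nF(E° − E)/RT = 2×96485×(2.32 − 2.466)/(8.314×320) = -10.590, so Q = 2.52 × 10^-5.
With Q = [Cd²⁺]·[Co²⁺]^2/[Co³⁺]^2 and the known concentrations, [Co³⁺]^2 in the denominator gives [Co³⁺] = 0.0083 M.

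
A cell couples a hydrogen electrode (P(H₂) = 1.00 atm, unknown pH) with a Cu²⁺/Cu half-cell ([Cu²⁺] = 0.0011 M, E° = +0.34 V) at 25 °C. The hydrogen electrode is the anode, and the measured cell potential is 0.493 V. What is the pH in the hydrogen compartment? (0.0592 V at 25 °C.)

E°_cell = 0.34 V and n = 2.
log Q = n(E° − E)/0.0592 = 2×(0.34 − 0.493)/0.0592 = -5.169.
With Q = [H⁺]^2 / ([Cu²⁺]·P(H₂)), solving for [H⁺] gives log[H⁺] = -4.064, so pH = 4.06.

pH = 4.06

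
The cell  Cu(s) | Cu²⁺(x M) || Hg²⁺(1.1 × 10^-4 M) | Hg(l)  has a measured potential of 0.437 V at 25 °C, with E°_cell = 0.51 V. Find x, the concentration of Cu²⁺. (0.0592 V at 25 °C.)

0.032 M

From the Nernst equation, log Q = n(E° − E)/0.0592 = 2(0.51 − 0.437)/0.0592 = 2.466, so Q = 293.
With Q = [Cu²⁺]/[Hg²⁺] and the known concentrations, [Cu²⁺] in the numerator gives [Cu²⁺] = 0.032 M.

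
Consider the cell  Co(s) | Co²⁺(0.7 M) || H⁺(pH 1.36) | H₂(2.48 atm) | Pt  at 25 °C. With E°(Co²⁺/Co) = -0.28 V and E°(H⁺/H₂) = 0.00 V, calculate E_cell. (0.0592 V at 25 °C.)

The hydrogen couple is the cathode, so E°_cell = 0.28 V; n = 2.
[H⁺] = 10^(−1.36) = 0.044 M, and Q = [Co²⁺]·P(H₂) / [H⁺]^2 = 911.
E = E° − (0.0592/2) log Q = 0.28 − (0.0592/2)(2.960) = 0.192 V.

0.19 V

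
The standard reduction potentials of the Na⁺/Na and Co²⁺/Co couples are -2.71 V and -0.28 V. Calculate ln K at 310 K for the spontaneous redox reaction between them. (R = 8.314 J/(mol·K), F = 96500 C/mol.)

E°_cell = -0.28 − (-2.71) = 2.43 V, with n = 2 electrons transferred.
At equilibrium E = 0, so the Nernst equation gives ln K = nFE°/RT = (2)(96500)(2.43)/((8.314)(310)) = 181.97.

ln K = 182.0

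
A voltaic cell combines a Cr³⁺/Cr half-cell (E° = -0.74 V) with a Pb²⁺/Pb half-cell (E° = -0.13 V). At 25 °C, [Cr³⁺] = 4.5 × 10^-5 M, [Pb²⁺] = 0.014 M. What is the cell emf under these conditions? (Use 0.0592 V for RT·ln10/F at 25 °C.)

0.641 V

The Pb²⁺/Pb couple has the higher reduction potential and acts as the cathode, so E°_cell = -0.13 − (-0.74) = 0.61 V.
Balancing electrons gives n = 6; the reaction quotient is Q = [Cr³⁺]^2/[Pb²⁺]^3 = 7.38 × 10^-4.
At 25 °C, E = E° − (0.0592/n) log Q = 0.61 − (0.0592/6)(-3.132) = 0.610 + 0.031 = 0.641 V.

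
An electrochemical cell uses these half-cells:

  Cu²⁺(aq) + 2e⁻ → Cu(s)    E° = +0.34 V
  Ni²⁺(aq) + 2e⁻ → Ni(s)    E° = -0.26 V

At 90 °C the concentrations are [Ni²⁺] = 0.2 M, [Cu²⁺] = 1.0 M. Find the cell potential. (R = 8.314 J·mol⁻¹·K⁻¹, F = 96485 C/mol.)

The Cu²⁺/Cu couple has the higher reduction potential and acts as the cathode, so E°_cell = +0.34 − (-0.26) = 0.60 V.
Balancing electrons gives n = 2; the reaction quotient is Q = [Ni²⁺]/[Cu²⁺] = 0.200.
E = E° − (RT/nF) ln Q = 0.60 − (8.314×363)/(2×96485) × (-1.609) = 0.600 + 0.025 = 0.625 V.

0.625 V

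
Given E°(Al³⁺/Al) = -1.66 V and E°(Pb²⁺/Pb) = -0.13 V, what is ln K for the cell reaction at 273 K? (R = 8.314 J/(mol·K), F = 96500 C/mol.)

E°_cell = -0.13 − (-1.66) = 1.53 V, with n = 6 electrons transferred.
At equilibrium E = 0, so the Nernst equation gives ln K = nFE°/RT = (6)(96500)(1.53)/((8.314)(273)) = 390.30.

ln K = 390.3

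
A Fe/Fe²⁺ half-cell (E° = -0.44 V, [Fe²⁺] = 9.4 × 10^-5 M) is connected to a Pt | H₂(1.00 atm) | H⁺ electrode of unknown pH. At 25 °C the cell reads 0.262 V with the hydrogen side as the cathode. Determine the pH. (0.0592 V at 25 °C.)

pH = 5.02

E°_cell = 0.44 V and n = 2.
log Q = n(E° − E)/0.0592 = 2×(0.44 − 0.262)/0.0592 = 6.014.
With Q = [Fe²⁺]·P(H₂) / [H⁺]^2, solving for [H⁺] gives log[H⁺] = -5.020, so pH = 5.02.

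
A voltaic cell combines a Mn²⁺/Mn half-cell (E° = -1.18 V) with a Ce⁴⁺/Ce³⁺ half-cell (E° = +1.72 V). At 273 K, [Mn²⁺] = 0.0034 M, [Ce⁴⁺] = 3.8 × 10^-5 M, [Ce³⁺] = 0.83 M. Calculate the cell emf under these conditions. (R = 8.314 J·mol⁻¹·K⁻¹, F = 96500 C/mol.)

2.73 V

The Ce⁴⁺/Ce³⁺ couple has the higher reduction potential and acts as the cathode, so E°_cell = +1.72 − (-1.18) = 2.90 V.
Balancing electrons gives n = 2; the reaction quotient is Q = [Mn²⁺]·[Ce³⁺]^2/[Ce⁴⁺]^2 = 1.62 × 10^6.
E = E° − (RT/nF) ln Q = 2.90 − (8.314×273)/(2×96500) × (14.299) = 2.900 − 0.168 = 2.732 V.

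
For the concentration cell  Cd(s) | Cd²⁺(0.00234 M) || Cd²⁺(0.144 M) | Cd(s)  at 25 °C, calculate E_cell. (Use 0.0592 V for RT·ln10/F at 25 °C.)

Both half-cells are Cd²⁺/Cd, so E°_cell = 0. The concentrated side is the cathode; the cell reaction moves Cd²⁺ from high to low concentration with n = 2.
Q = [Cd²⁺]_dilute/[Cd²⁺]_conc = 0.00234/0.144 = 0.0162.
E = 0 − (0.0592/2) log Q = −(0.0592/2)(-1.789) = 0.0530 V.

0.053 V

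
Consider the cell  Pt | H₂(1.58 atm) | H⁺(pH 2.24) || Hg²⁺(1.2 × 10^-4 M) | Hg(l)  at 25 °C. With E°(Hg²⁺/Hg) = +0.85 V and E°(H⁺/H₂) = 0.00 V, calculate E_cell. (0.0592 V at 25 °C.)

The Hg²⁺/Hg couple is the cathode, so E°_cell = 0.85 V; n = 2.
[H⁺] = 10^(−2.24) = 0.0058 M, and Q = [H⁺]^2 / ([Hg²⁺]·P(H₂)) = 0.175.
E = E° − (0.0592/2) log Q = 0.85 − (0.0592/2)(-0.758) = 0.872 V.

0.87 V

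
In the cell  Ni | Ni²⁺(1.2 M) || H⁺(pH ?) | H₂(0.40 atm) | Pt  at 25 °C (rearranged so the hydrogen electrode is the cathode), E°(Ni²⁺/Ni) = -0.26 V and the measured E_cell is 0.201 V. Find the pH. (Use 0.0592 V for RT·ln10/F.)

pH = 1.16

E°_cell = 0.26 V and n = 2.
log Q = n(E° − E)/0.0592 = 2×(0.26 − 0.201)/0.0592 = 1.993.
With Q = [Ni²⁺]·P(H₂) / [H⁺]^2, solving for [H⁺] gives log[H⁺] = -1.156, so pH = 1.16.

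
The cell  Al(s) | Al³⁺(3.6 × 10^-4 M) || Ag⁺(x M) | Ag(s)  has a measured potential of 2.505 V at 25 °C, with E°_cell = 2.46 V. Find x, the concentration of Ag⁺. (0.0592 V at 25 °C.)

0.41 M

From the Nernst equation, log Q = n(E° − E)/0.0592 = 3(2.46 − 2.505)/0.0592 = -2.280, so Q = 0.00524.
With Q = [Al³⁺]/[Ag⁺]^3 and the known concentrations, [Ag⁺]^3 in the denominator gives [Ag⁺] = 0.41 M.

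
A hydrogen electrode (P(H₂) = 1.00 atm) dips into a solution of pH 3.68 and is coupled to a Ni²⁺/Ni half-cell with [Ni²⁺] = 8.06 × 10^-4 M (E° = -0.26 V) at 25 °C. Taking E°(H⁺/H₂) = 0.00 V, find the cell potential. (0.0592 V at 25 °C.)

The hydrogen couple is the cathode, so E°_cell = 0.26 V; n = 2.
[H⁺] = 10^(−3.68) = 2.1 × 10^-4 M, and Q = [Ni²⁺]·P(H₂) / [H⁺]^2 = 1.85 × 10^4.
E = E° − (0.0592/2) log Q = 0.26 − (0.0592/2)(4.266) = 0.134 V.

0.13 V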